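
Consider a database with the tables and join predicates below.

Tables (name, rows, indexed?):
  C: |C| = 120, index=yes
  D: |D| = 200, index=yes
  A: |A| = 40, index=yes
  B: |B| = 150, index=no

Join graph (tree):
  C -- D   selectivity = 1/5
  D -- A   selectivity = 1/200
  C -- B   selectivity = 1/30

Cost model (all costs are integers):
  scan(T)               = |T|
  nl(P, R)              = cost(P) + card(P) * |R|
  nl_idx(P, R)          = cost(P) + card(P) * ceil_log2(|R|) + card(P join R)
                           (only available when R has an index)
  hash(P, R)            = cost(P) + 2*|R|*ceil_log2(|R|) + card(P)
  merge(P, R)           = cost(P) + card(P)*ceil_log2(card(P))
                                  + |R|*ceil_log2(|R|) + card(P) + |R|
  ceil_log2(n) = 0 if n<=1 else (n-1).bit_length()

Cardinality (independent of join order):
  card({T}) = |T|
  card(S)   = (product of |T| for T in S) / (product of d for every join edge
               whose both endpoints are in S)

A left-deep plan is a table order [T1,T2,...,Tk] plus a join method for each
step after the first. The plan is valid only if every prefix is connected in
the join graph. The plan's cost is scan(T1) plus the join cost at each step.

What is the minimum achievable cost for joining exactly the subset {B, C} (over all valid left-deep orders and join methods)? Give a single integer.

1800

Selinger DP over subsets of {B,C}:
  {C}: scan cost=120, card=120
  {B}: scan cost=150, card=150
  {BC}: card=600; try (C,nl_idx)→1800, (C,hash)→1980, (B,merge)→2430, (C,merge)→2460, (B,hash)→2640, (B,nl)→18120 …(+1); best=1800 via (C,nl_idx)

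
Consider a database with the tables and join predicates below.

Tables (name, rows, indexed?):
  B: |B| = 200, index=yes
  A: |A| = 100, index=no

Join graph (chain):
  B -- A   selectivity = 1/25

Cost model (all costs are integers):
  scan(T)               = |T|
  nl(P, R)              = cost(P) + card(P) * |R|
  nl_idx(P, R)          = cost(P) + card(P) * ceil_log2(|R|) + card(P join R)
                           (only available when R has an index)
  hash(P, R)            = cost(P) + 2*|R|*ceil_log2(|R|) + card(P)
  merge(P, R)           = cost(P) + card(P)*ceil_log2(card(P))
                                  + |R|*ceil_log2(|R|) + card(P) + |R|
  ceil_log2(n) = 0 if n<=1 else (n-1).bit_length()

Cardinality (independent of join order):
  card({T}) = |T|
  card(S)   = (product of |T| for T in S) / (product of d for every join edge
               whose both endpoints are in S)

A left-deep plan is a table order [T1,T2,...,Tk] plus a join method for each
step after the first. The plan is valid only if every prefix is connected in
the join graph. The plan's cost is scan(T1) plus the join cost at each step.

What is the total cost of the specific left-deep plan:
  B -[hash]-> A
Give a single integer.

step 1: scan B: cost=200, card=200
step 2: join A via hash
    card(P join A) = 200*100/(25) = 800
    cost = 200 + 2*100*7 + 200 = 1800

1800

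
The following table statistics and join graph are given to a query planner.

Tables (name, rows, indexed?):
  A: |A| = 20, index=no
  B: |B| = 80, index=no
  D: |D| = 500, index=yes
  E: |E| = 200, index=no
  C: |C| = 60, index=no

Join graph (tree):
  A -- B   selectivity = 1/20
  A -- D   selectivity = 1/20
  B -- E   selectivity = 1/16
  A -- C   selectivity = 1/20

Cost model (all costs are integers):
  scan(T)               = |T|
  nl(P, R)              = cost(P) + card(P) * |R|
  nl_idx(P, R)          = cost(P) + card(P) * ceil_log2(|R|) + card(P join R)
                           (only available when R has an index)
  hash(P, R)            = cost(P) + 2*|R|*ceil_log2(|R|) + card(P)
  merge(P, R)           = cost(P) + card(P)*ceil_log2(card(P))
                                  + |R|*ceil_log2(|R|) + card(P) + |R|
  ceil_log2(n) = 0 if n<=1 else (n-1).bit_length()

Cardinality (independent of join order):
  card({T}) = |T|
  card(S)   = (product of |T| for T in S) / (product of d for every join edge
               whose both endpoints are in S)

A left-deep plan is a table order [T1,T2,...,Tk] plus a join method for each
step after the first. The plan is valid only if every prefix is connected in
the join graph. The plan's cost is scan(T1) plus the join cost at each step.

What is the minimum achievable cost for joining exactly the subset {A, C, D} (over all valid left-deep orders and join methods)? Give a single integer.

1920

Selinger DP over subsets of {A,C,D}:
  {A}: scan cost=20, card=20
  {D}: scan cost=500, card=500
  {C}: scan cost=60, card=60
  {AD}: card=500; try (D,nl_idx)→700, (A,hash)→1200, (D,merge)→5140, (A,merge)→5620, (D,hash)→9040, (D,nl)→10020 …(+1); best=700 via (D,nl_idx)
  {AC}: card=60; try (A,hash)→320, (C,merge)→560, (A,merge)→600, (C,hash)→760, (C,nl)→1220, (A,nl)→1260; best=320 via (A,hash)
  {ACD}: card=1500; try (C,hash)→1920, (D,nl_idx)→2360, (D,merge)→5740, (C,merge)→6120, (D,hash)→9380, (D,nl)→30320 …(+1); best=1920 via (C,hash)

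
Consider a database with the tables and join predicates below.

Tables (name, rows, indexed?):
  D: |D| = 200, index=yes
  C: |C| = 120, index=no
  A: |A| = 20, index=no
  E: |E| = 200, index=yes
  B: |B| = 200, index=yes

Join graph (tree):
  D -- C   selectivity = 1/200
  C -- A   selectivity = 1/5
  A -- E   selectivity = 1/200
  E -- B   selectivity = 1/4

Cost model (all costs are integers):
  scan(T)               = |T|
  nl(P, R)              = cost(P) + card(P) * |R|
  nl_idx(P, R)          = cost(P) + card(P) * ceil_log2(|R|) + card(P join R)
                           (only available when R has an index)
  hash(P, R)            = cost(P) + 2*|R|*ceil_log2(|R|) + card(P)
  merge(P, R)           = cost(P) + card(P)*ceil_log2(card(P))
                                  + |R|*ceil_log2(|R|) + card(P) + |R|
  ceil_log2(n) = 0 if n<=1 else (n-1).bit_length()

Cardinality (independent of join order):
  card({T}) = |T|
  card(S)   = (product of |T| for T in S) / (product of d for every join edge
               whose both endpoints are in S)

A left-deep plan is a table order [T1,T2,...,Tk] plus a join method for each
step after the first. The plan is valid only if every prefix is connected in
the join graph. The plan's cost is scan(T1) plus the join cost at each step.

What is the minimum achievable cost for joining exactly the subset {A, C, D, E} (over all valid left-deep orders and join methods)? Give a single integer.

4960

Selinger DP over subsets of {A,C,D,E}:
  {D}: scan cost=200, card=200
  {C}: scan cost=120, card=120
  {A}: scan cost=20, card=20
  {E}: scan cost=200, card=200
  {CD}: card=120; try (D,nl_idx)→1200, (C,hash)→2080, (D,merge)→2880, (C,merge)→2960, (D,hash)→3440, (D,nl)→24120 …(+1); best=1200 via (D,nl_idx)
  {AC}: card=480; try (A,hash)→440, (C,merge)→1100, (A,merge)→1200, (C,hash)→1720, (C,nl)→2420, (A,nl)→2520; best=440 via (A,hash)
  {AE}: card=20; try (E,nl_idx)→200, (A,hash)→600, (E,merge)→1940, (A,merge)→2120, (E,hash)→3240, (E,nl)→4020 …(+1); best=200 via (E,nl_idx)
  {ACD}: card=480; try (A,hash)→1520, (A,merge)→2280, (A,nl)→3600, (D,hash)→4120, (D,nl_idx)→4760, (D,merge)→7040 …(+1); best=1520 via (A,hash)
  {ACE}: card=480; try (C,merge)→1280, (C,hash)→1900, (C,nl)→2600, (E,hash)→4120, (E,nl_idx)→4760, (E,merge)→7040 …(+1); best=1280 via (C,merge)
  {ACDE}: card=480; try (D,hash)→4960, (E,hash)→5200, (D,nl_idx)→5600, (E,nl_idx)→5840, (D,merge)→7880, (E,merge)→8120 …(+2); best=4960 via (D,hash)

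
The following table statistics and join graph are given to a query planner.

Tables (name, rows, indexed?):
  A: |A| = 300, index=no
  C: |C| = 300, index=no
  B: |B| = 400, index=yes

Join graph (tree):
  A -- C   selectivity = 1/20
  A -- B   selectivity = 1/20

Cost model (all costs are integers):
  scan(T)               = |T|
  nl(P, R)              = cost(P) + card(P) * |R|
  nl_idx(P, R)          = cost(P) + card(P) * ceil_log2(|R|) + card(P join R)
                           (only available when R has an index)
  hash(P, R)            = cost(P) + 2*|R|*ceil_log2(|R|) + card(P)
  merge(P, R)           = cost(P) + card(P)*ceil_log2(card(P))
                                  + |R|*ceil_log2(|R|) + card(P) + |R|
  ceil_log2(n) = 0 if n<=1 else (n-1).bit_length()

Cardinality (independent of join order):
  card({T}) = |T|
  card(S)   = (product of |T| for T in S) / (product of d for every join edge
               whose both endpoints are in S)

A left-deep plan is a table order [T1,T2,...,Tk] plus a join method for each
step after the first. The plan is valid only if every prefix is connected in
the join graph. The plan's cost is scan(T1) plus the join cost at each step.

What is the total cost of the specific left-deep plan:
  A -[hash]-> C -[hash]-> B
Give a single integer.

step 1: scan A: cost=300, card=300
step 2: join C via hash
    card(P join C) = 300*300/(20) = 4500
    cost = 300 + 2*300*9 + 300 = 6000
step 3: join B via hash
    card(P join B) = 4500*400/(20) = 90000
    cost = 6000 + 2*400*9 + 4500 = 17700

17700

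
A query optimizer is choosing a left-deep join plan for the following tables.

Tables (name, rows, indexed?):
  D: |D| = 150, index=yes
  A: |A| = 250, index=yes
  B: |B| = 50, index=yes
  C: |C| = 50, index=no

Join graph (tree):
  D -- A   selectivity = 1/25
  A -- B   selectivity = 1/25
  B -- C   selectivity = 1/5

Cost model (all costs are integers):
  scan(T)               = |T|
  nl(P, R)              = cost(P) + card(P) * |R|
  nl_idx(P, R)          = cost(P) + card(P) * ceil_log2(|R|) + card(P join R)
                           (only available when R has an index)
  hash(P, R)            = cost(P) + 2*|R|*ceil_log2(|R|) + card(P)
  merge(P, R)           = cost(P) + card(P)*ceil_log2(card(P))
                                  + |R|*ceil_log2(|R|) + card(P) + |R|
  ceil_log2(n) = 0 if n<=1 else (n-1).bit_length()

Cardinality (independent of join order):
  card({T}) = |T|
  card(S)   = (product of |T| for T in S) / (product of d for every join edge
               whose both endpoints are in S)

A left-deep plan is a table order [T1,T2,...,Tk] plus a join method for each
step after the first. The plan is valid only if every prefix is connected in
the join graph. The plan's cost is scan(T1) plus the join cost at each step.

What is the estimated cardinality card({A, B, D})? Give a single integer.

Tables in S: A(250), B(50), D(150)
Edges inside S: D-A(d=25), A-B(d=25)
numerator = 250 * 50 * 150 = 1875000
denominator = 25 * 25 = 625
card(S) = 1875000 / 625 = 3000

3000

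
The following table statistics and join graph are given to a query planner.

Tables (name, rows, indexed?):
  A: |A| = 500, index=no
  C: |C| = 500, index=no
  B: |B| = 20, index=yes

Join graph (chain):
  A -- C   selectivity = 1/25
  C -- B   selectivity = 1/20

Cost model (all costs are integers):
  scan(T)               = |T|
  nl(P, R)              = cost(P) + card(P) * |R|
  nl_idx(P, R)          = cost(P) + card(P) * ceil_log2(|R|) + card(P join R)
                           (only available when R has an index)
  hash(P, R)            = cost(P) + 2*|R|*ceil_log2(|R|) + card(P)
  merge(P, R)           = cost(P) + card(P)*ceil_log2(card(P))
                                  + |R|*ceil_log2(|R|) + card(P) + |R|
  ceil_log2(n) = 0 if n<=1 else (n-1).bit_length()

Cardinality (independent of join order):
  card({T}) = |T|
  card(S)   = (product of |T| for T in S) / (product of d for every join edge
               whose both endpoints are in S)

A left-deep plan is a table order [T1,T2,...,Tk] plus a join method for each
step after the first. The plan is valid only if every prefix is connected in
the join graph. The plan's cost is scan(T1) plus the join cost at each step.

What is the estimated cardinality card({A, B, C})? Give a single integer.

Tables in S: A(500), B(20), C(500)
Edges inside S: A-C(d=25), C-B(d=20)
numerator = 500 * 20 * 500 = 5000000
denominator = 25 * 20 = 500
card(S) = 5000000 / 500 = 10000

10000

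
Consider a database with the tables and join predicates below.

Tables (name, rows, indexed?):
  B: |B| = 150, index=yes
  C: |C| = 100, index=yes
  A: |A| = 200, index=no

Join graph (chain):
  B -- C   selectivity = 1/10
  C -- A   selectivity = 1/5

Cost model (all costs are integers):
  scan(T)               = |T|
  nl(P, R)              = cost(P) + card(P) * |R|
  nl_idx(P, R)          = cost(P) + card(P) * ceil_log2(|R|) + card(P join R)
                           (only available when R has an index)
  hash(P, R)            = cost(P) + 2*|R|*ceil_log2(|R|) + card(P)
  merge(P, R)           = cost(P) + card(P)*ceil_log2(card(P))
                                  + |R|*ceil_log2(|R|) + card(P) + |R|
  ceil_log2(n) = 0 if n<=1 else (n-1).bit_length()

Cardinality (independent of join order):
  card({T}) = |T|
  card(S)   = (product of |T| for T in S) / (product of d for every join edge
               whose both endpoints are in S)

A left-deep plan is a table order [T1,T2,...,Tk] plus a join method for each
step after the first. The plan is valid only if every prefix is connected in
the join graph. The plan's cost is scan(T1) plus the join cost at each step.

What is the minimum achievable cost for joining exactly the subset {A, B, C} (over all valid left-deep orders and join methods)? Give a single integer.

6400

Selinger DP over subsets of {A,B,C}:
  {B}: scan cost=150, card=150
  {C}: scan cost=100, card=100
  {A}: scan cost=200, card=200
  {BC}: card=1500; try (C,hash)→1700, (B,merge)→2250, (C,merge)→2300, (B,nl_idx)→2400, (B,hash)→2600, (C,nl_idx)→2700 …(+2); best=1700 via (C,hash)
  {AC}: card=4000; try (C,hash)→1800, (A,merge)→2700, (C,merge)→2800, (A,hash)→3400, (C,nl_idx)→5600, (A,nl)→20100 …(+1); best=1800 via (C,hash)
  {ABC}: card=60000; try (A,hash)→6400, (B,hash)→8200, (A,merge)→21500, (B,merge)→55150, (B,nl_idx)→93800, (A,nl)→301700 …(+1); best=6400 via (A,hash)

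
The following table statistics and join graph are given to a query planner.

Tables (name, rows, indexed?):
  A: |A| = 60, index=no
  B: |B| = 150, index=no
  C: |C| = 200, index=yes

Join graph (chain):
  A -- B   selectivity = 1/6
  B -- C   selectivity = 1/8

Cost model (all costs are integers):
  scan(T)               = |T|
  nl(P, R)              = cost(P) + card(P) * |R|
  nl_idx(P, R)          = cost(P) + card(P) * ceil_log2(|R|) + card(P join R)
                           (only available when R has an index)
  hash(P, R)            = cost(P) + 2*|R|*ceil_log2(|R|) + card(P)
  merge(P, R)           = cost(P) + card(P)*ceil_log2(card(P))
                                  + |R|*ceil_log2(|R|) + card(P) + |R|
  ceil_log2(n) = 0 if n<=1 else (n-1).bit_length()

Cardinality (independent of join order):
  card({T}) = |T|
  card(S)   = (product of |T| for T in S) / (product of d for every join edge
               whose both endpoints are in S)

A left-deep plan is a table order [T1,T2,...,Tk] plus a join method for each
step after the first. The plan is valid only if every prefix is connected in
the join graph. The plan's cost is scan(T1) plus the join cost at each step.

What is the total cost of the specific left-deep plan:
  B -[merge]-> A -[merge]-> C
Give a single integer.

step 1: scan B: cost=150, card=150
step 2: join A via merge
    card(P join A) = 150*60/(6) = 1500
    cost = 150 + 150*8 + 60*6 + 150 + 60 = 1920
step 3: join C via merge
    card(P join C) = 1500*200/(8) = 37500
    cost = 1920 + 1500*11 + 200*8 + 1500 + 200 = 21720

21720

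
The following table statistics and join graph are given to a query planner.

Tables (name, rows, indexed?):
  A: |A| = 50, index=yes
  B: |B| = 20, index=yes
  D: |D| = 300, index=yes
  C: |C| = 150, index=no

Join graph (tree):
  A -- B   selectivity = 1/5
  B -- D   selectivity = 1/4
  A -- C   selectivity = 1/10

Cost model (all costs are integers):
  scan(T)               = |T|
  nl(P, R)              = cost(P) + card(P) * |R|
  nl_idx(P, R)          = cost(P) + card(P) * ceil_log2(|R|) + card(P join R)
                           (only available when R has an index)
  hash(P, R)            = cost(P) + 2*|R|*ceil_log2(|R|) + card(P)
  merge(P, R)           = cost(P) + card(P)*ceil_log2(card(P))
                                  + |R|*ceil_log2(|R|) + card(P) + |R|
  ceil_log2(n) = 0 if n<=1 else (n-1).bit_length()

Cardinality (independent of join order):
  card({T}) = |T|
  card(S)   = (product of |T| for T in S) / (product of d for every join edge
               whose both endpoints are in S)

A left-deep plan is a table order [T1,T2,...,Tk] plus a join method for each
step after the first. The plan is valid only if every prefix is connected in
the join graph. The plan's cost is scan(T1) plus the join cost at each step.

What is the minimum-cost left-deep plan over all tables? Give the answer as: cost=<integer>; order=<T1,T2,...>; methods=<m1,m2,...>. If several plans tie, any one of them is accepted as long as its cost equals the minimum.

cost=10250; order=C,A,B,D; methods=hash,hash,hash

Selinger DP (subsets sized 1..n):
  {A}: scan cost=50, card=50
  {B}: scan cost=20, card=20
  {D}: scan cost=300, card=300
  {C}: scan cost=150, card=150
  {AB}: card=200; try (B,hash)→300, (A,nl_idx)→340, (A,merge)→490, (B,nl_idx)→500, (B,merge)→520, (A,hash)→640 …(+2); best=300 via (B,hash)
  {AC}: card=750; try (A,hash)→900, (C,merge)→1750, (A,nl_idx)→1800, (A,merge)→1850, (C,hash)→2500, (C,nl)→7550 …(+1); best=900 via (A,hash)
  {BD}: card=1500; try (B,hash)→800, (D,nl_idx)→1700, (D,merge)→3140, (B,nl_idx)→3300, (B,merge)→3420, (D,hash)→5440 …(+2); best=800 via (B,hash)
  {ABD}: card=15000; try (A,hash)→2900, (D,merge)→5100, (D,hash)→5900, (D,nl_idx)→17100, (A,merge)→19150, (A,nl_idx)→24800 …(+2); best=2900 via (A,hash)
  {ABC}: card=3000; try (B,hash)→1850, (C,hash)→2900, (C,merge)→3450, (B,nl_idx)→7650, (B,merge)→9270, (B,nl)→15900 …(+1); best=1850 via (B,hash)
  {ABCD}: card=225000; try (D,hash)→10250, (C,hash)→20300, (D,merge)→43850, (C,merge)→229250, (D,nl_idx)→253850, (D,nl)→901850 …(+1); best=10250 via (D,hash)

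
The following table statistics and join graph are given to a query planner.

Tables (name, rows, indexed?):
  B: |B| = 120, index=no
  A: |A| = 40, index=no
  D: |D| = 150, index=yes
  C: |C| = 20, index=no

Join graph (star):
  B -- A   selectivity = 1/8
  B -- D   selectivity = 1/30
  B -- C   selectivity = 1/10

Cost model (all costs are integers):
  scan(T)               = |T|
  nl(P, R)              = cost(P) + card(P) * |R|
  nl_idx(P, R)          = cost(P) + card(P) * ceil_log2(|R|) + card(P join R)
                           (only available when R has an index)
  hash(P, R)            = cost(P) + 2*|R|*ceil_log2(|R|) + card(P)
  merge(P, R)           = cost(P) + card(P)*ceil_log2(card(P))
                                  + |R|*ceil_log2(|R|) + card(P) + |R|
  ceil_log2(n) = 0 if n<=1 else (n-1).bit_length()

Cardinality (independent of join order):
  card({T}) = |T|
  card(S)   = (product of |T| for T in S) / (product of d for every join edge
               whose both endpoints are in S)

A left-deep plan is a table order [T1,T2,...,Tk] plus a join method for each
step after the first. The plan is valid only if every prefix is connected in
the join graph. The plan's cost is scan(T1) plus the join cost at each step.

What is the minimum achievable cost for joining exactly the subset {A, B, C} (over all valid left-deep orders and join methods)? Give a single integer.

1160

Selinger DP over subsets of {A,B,C}:
  {B}: scan cost=120, card=120
  {A}: scan cost=40, card=40
  {C}: scan cost=20, card=20
  {AB}: card=600; try (A,hash)→720, (B,merge)→1280, (A,merge)→1360, (B,hash)→1760, (B,nl)→4840, (A,nl)→4920; best=720 via (A,hash)
  {BC}: card=240; try (C,hash)→440, (B,merge)→1100, (C,merge)→1200, (B,hash)→1720, (B,nl)→2420, (C,nl)→2520; best=440 via (C,hash)
  {ABC}: card=1200; try (A,hash)→1160, (C,hash)→1520, (A,merge)→2880, (C,merge)→7440, (A,nl)→10040, (C,nl)→12720; best=1160 via (A,hash)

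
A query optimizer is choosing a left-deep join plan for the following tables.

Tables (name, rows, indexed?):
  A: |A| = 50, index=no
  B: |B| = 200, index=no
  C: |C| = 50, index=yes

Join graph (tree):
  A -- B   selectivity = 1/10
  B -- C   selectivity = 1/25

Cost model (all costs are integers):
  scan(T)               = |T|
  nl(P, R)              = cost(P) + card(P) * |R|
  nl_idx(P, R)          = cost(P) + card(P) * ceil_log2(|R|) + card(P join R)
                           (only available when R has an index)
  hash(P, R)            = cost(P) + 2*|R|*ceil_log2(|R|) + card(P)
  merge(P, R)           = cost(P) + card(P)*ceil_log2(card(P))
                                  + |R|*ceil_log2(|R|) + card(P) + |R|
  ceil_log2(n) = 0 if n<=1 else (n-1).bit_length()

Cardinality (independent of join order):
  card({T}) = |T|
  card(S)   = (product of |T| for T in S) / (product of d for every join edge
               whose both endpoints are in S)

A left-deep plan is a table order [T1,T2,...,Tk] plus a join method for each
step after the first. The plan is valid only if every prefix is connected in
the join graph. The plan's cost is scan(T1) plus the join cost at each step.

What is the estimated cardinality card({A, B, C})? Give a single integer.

2000

Tables in S: A(50), B(200), C(50)
Edges inside S: A-B(d=10), B-C(d=25)
numerator = 50 * 200 * 50 = 500000
denominator = 10 * 25 = 250
card(S) = 500000 / 250 = 2000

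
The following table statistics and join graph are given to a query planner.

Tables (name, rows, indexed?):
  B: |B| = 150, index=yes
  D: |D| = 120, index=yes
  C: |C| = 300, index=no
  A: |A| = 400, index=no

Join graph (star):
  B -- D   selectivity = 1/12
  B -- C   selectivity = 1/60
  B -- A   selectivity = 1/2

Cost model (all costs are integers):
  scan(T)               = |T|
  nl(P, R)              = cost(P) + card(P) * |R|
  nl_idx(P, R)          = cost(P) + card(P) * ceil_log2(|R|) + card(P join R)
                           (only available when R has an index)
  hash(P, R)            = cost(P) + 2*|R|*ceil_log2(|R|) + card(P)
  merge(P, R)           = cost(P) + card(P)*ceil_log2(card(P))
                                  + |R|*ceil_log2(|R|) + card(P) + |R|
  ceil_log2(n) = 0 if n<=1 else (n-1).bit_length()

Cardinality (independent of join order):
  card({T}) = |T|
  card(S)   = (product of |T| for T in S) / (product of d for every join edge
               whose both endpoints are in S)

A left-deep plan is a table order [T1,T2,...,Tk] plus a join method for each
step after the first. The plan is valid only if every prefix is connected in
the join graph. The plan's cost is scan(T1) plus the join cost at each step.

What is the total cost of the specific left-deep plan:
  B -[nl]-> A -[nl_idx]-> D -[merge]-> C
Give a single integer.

step 1: scan B: cost=150, card=150
step 2: join A via nl
    card(P join A) = 150*400/(2) = 30000
    cost = 150 + 150*400 = 60150
step 3: join D via nl_idx
    card(P join D) = 30000*120/(12) = 300000
    cost = 60150 + 30000*7 + 300000 = 570150
step 4: join C via merge
    card(P join C) = 300000*300/(60) = 1500000
    cost = 570150 + 300000*19 + 300*9 + 300000 + 300 = 6573150

6573150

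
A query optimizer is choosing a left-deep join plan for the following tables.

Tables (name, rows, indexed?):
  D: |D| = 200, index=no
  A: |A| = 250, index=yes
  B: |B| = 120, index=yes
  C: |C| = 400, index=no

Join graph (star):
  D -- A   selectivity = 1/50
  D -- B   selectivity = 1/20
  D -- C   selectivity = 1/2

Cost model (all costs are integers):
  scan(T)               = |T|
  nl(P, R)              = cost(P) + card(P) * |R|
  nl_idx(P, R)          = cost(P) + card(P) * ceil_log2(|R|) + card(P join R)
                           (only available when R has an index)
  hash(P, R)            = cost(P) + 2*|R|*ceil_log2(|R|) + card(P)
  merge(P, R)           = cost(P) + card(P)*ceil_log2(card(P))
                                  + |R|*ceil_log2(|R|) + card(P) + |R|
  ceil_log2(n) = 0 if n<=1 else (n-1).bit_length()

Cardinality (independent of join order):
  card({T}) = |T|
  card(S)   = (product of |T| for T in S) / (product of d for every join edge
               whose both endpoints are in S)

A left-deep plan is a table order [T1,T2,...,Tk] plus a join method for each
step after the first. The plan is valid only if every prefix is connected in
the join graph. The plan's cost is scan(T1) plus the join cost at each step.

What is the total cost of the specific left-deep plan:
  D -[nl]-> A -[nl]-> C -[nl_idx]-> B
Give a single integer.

3050200

step 1: scan D: cost=200, card=200
step 2: join A via nl
    card(P join A) = 200*250/(50) = 1000
    cost = 200 + 200*250 = 50200
step 3: join C via nl
    card(P join C) = 1000*400/(2) = 200000
    cost = 50200 + 1000*400 = 450200
step 4: join B via nl_idx
    card(P join B) = 200000*120/(20) = 1200000
    cost = 450200 + 200000*7 + 1200000 = 3050200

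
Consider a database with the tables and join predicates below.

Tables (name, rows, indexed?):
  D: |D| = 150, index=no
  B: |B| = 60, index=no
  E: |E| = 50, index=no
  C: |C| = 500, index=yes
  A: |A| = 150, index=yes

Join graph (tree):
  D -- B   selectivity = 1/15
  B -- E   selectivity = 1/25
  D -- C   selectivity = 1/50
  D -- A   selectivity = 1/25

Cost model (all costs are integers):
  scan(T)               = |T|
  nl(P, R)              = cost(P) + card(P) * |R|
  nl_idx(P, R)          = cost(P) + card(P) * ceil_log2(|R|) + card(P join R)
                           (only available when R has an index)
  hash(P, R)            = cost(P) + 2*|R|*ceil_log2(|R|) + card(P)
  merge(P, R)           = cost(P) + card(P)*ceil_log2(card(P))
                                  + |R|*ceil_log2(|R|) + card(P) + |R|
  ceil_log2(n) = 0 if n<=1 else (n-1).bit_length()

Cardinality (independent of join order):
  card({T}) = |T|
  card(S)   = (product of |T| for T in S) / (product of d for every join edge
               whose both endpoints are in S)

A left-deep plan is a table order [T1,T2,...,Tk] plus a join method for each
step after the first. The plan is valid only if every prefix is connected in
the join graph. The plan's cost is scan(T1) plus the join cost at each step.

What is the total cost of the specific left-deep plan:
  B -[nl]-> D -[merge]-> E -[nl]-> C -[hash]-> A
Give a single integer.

step 1: scan B: cost=60, card=60
step 2: join D via nl
    card(P join D) = 60*150/(15) = 600
    cost = 60 + 60*150 = 9060
step 3: join E via merge
    card(P join E) = 600*50/(25) = 1200
    cost = 9060 + 600*10 + 50*6 + 600 + 50 = 16010
step 4: join C via nl
    card(P join C) = 1200*500/(50) = 12000
    cost = 16010 + 1200*500 = 616010
step 5: join A via hash
    card(P join A) = 12000*150/(25) = 72000
    cost = 616010 + 2*150*8 + 12000 = 630410

630410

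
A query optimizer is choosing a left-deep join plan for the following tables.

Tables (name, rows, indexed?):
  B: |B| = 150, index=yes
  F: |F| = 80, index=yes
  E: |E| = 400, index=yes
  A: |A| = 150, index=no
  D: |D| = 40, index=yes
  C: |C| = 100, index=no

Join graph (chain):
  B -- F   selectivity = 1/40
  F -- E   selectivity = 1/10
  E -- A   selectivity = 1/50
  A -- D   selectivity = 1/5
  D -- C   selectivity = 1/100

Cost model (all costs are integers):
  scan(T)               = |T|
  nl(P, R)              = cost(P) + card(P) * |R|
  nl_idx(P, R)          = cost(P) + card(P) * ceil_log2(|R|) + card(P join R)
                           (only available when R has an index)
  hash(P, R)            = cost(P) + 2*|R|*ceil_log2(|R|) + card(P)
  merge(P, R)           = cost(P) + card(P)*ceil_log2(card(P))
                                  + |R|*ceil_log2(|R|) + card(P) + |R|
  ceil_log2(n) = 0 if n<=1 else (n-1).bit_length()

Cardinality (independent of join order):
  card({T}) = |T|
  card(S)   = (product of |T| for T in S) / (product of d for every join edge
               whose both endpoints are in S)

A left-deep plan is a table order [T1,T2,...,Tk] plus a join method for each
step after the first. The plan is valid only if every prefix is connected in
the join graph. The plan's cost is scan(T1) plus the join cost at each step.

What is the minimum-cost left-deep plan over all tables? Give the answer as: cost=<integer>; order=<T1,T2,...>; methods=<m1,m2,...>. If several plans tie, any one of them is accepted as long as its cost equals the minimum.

cost=100630; order=C,D,A,E,F,B; methods=hash,merge,hash,hash,hash

Selinger DP (subsets sized 1..n):
  {B}: scan cost=150, card=150
  {F}: scan cost=80, card=80
  {E}: scan cost=400, card=400
  {A}: scan cost=150, card=150
  {D}: scan cost=40, card=40
  {C}: scan cost=100, card=100
  {BF}: card=300; try (B,nl_idx)→1020, (F,hash)→1420, (F,nl_idx)→1500, (B,merge)→2070, (F,merge)→2140, (B,hash)→2560 …(+2); best=1020 via (B,nl_idx)
  {EF}: card=3200; try (F,hash)→1920, (E,nl_idx)→4000, (E,merge)→4720, (F,merge)→5040, (F,nl_idx)→6400, (E,hash)→7360 …(+2); best=1920 via (F,hash)
  {AE}: card=1200; try (E,nl_idx)→2700, (A,hash)→3200, (E,merge)→5500, (A,merge)→5750, (E,hash)→7500, (E,nl)→60150 …(+1); best=2700 via (E,nl_idx)
  {AD}: card=1200; try (D,hash)→780, (A,merge)→1670, (D,merge)→1780, (D,nl_idx)→2250, (A,hash)→2480, (A,nl)→6040 …(+1); best=780 via (D,hash)
  {CD}: card=40; try (D,hash)→680, (D,nl_idx)→740, (C,merge)→1120, (D,merge)→1180, (C,hash)→1480, (C,nl)→4040 …(+1); best=680 via (D,hash)
  {BEF}: card=12000; try (B,hash)→7520, (E,merge)→8020, (E,hash)→8520, (E,nl_idx)→15720, (B,nl_idx)→39520, (B,merge)→44870 …(+2); best=7520 via (B,hash)
  {AEF}: card=9600; try (F,hash)→5020, (A,hash)→7520, (F,merge)→17740, (F,nl_idx)→20700, (A,merge)→44870, (F,nl)→98700 …(+1); best=5020 via (F,hash)
  {ADE}: card=9600; try (D,hash)→4380, (E,hash)→9180, (D,merge)→17380, (E,merge)→19180, (D,nl_idx)→19500, (E,nl_idx)→21180 …(+2); best=4380 via (D,hash)
  {ACD}: card=1200; try (A,merge)→2310, (A,hash)→3120, (C,hash)→3380, (A,nl)→6680, (C,merge)→15980, (C,nl)→120780; best=2310 via (A,merge)
  {ABEF}: card=36000; try (B,hash)→17020, (A,hash)→21920, (B,nl_idx)→117820, (B,merge)→150370, (A,merge)→188870, (B,nl)→1445020 …(+1); best=17020 via (B,hash)
  {ADEF}: card=76800; try (F,hash)→15100, (D,hash)→15100, (D,nl_idx)→139420, (F,nl_idx)→148380, (F,merge)→149020, (D,merge)→149300 …(+2); best=15100 via (F,hash)
  {ACDE}: card=9600; try (E,hash)→10710, (C,hash)→15380, (E,merge)→20710, (E,nl_idx)→22710, (C,merge)→149180, (E,nl)→482310 …(+1); best=10710 via (E,hash)
  {ABDEF}: card=288000; try (D,hash)→53500, (B,hash)→94300, (D,nl_idx)→521020, (D,merge)→629300, (B,nl_idx)→917500, (B,merge)→1398850 …(+2); best=53500 via (D,hash)
  {ACDEF}: card=76800; try (F,hash)→21430, (C,hash)→93300, (F,nl_idx)→154710, (F,merge)→155350, (F,nl)→778710, (C,merge)→1398300 …(+1); best=21430 via (F,hash)
  {ABCDEF}: card=288000; try (B,hash)→100630, (C,hash)→342900, (B,nl_idx)→923830, (B,merge)→1405180, (C,merge)→5814300, (B,nl)→11541430 …(+1); best=100630 via (B,hash)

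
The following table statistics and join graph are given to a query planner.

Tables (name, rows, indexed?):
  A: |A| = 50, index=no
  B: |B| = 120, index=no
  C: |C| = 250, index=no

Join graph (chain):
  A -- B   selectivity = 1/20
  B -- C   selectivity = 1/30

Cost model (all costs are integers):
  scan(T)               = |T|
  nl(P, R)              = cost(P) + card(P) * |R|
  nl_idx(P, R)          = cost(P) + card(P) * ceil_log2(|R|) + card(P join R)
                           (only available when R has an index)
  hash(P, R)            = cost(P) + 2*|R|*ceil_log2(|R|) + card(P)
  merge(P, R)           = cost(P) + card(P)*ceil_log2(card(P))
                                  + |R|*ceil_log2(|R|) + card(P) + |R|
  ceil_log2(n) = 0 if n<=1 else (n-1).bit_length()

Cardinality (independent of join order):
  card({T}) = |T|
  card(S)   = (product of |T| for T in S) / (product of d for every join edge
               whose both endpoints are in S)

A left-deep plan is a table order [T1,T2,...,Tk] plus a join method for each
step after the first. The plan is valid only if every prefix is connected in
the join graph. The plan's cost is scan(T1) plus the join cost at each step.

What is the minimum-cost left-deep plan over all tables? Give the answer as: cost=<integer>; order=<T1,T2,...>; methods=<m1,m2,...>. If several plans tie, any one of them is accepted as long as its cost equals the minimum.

Selinger DP (subsets sized 1..n):
  {A}: scan cost=50, card=50
  {B}: scan cost=120, card=120
  {C}: scan cost=250, card=250
  {AB}: card=300; try (A,hash)→840, (B,merge)→1360, (A,merge)→1430, (B,hash)→1780, (B,nl)→6050, (A,nl)→6120; best=840 via (A,hash)
  {BC}: card=1000; try (B,hash)→2180, (C,merge)→3330, (B,merge)→3460, (C,hash)→4240, (C,nl)→30120, (B,nl)→30250; best=2180 via (B,hash)
  {ABC}: card=2500; try (A,hash)→3780, (C,hash)→5140, (C,merge)→6090, (A,merge)→13530, (A,nl)→52180, (C,nl)→75840; best=3780 via (A,hash)

cost=3780; order=C,B,A; methods=hash,hash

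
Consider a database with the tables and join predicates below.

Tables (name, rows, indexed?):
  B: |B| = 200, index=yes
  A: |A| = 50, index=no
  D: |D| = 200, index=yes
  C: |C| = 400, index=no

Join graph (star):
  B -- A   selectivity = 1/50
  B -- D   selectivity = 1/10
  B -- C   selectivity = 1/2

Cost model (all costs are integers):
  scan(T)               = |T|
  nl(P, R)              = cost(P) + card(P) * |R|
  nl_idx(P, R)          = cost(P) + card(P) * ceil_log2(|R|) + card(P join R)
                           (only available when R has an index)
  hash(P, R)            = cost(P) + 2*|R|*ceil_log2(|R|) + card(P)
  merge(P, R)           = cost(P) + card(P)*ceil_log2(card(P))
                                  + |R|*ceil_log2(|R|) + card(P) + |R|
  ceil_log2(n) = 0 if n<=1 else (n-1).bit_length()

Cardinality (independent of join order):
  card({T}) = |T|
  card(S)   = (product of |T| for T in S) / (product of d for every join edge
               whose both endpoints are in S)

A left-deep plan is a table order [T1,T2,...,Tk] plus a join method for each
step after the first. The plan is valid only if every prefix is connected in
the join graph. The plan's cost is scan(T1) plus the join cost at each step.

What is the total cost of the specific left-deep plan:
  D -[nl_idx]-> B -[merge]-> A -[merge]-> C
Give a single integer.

114150

step 1: scan D: cost=200, card=200
step 2: join B via nl_idx
    card(P join B) = 200*200/(10) = 4000
    cost = 200 + 200*8 + 4000 = 5800
step 3: join A via merge
    card(P join A) = 4000*50/(50) = 4000
    cost = 5800 + 4000*12 + 50*6 + 4000 + 50 = 58150
step 4: join C via merge
    card(P join C) = 4000*400/(2) = 800000
    cost = 58150 + 4000*12 + 400*9 + 4000 + 400 = 114150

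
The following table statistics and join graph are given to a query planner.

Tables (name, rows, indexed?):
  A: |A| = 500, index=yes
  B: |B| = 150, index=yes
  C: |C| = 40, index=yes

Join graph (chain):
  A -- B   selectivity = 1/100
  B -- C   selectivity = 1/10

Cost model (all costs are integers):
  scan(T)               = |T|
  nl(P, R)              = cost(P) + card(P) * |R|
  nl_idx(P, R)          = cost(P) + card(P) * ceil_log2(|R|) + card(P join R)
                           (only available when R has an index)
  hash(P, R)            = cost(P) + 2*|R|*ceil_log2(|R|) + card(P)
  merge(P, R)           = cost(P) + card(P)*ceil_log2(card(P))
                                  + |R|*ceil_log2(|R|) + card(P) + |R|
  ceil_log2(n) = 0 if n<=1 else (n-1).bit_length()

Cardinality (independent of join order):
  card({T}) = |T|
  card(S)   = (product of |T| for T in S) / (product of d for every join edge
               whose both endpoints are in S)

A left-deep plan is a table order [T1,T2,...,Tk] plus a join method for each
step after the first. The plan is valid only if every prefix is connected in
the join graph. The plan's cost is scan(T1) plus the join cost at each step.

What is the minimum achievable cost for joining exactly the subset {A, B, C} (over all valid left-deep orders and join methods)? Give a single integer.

3480

Selinger DP over subsets of {A,B,C}:
  {A}: scan cost=500, card=500
  {B}: scan cost=150, card=150
  {C}: scan cost=40, card=40
  {AB}: card=750; try (A,nl_idx)→2250, (B,hash)→3400, (B,nl_idx)→5250, (A,merge)→6500, (B,merge)→6850, (A,hash)→9300 …(+2); best=2250 via (A,nl_idx)
  {BC}: card=600; try (C,hash)→780, (B,nl_idx)→960, (C,nl_idx)→1650, (B,merge)→1670, (C,merge)→1780, (B,hash)→2480 …(+2); best=780 via (C,hash)
  {ABC}: card=3000; try (C,hash)→3480, (A,nl_idx)→9180, (C,nl_idx)→9750, (A,hash)→10380, (C,merge)→10780, (A,merge)→12380 …(+2); best=3480 via (C,hash)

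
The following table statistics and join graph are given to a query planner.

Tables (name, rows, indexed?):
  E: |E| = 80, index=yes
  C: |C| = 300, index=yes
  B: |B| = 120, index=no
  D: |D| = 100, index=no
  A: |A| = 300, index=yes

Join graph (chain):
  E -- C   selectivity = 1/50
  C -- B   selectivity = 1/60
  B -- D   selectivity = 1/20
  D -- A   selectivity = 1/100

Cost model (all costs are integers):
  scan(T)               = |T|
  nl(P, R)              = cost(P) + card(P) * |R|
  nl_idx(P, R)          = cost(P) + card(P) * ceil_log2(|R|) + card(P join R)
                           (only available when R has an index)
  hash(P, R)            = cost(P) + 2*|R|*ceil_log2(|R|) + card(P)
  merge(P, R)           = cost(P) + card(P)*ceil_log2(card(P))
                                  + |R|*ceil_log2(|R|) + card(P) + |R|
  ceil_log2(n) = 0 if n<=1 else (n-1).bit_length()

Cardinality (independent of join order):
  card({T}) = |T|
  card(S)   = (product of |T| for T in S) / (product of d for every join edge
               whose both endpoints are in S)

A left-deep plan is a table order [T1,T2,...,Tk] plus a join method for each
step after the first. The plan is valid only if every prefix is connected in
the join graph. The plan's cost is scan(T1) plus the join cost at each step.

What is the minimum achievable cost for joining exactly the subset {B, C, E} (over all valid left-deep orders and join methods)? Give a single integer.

3440

Selinger DP over subsets of {B,C,E}:
  {E}: scan cost=80, card=80
  {C}: scan cost=300, card=300
  {B}: scan cost=120, card=120
  {CE}: card=480; try (C,nl_idx)→1280, (E,hash)→1720, (E,nl_idx)→2880, (C,merge)→3720, (E,merge)→3940, (C,hash)→5560 …(+2); best=1280 via (C,nl_idx)
  {BC}: card=600; try (C,nl_idx)→1800, (B,hash)→2280, (C,merge)→4080, (B,merge)→4260, (C,hash)→5640, (C,nl)→36120 …(+1); best=1800 via (C,nl_idx)
  {BCE}: card=960; try (B,hash)→3440, (E,hash)→3520, (E,nl_idx)→6960, (B,merge)→7040, (E,merge)→9040, (E,nl)→49800 …(+1); best=3440 via (B,hash)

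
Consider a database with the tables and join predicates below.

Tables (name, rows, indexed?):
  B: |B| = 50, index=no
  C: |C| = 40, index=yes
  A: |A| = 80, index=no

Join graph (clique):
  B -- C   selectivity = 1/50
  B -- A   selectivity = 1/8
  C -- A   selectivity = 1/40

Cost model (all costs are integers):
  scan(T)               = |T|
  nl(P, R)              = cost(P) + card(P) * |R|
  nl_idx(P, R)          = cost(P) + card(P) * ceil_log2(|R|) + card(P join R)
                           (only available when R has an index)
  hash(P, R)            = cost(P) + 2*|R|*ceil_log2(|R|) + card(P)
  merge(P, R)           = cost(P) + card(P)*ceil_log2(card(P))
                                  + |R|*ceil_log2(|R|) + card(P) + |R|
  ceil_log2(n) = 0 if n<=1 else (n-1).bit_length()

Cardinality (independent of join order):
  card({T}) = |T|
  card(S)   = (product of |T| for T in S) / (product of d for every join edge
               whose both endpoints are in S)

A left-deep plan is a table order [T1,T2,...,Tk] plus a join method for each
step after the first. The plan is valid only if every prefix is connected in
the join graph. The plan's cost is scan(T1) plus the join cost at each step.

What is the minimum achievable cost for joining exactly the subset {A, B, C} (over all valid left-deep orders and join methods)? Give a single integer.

Selinger DP over subsets of {A,B,C}:
  {B}: scan cost=50, card=50
  {C}: scan cost=40, card=40
  {A}: scan cost=80, card=80
  {BC}: card=40; try (C,nl_idx)→390, (C,hash)→580, (B,merge)→670, (C,merge)→680, (B,hash)→680, (B,nl)→2040 …(+1); best=390 via (C,nl_idx)
  {AB}: card=500; try (B,hash)→760, (A,merge)→1040, (B,merge)→1070, (A,hash)→1220, (A,nl)→4050, (B,nl)→4080; best=760 via (B,hash)
  {AC}: card=80; try (C,hash)→640, (C,nl_idx)→640, (A,merge)→960, (C,merge)→1000, (A,hash)→1200, (A,nl)→3240 …(+1); best=640 via (C,hash)
  {ABC}: card=10; try (A,merge)→1310, (B,hash)→1320, (A,hash)→1550, (B,merge)→1630, (C,hash)→1740, (A,nl)→3590 …(+4); best=1310 via (A,merge)

1310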